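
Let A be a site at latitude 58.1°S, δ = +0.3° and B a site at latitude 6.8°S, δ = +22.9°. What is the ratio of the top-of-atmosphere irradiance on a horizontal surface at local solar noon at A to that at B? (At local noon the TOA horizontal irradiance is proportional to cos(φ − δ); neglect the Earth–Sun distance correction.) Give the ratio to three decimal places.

0.603

A: cos θ_z = cos(-58.1° − (0.3°)) = 0.5240.
B: cos θ_z = cos(-6.8° − (22.9°)) = 0.8686.
Ratio A/B = 0.5240 / 0.8686 = 0.6033.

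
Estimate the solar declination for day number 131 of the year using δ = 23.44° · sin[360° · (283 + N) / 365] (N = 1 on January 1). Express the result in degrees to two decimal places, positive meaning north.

360 × (283 + 131) / 365 = 408.329°; sin(408.329°) = 0.7470.
δ = 23.44 × 0.7470 = 17.510° ≈ +17.51°.

+17.51°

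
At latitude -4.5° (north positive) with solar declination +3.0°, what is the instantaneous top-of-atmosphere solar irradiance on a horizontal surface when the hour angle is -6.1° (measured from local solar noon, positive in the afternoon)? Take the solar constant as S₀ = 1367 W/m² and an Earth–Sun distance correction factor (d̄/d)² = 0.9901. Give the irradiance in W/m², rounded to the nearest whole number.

cos θ_z = sin φ sin δ + cos φ cos δ cos H = (-0.0785)(0.0523) + (0.9969)(0.9986)(0.9943) = 0.9857.
Top-of-atmosphere irradiance = S₀ (d̄/d)² cos θ_z = 1367 × 0.9901 × 0.9857 = 1334.11 W/m².

1334 W/m²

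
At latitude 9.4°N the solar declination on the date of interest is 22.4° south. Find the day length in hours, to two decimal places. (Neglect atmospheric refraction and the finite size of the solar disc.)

−tan φ tan δ = −(0.1655)(-0.4122) = 0.0682; H_s = arccos(0.0682) = 86.09°.
Day length = 2 H_s / 15° h⁻¹ = 172.18° / 15 = 11.479 h.

11.48 hours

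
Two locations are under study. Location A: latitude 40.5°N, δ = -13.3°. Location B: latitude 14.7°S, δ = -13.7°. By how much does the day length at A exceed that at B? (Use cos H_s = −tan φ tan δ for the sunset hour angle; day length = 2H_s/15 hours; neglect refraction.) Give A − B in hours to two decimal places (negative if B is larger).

-2.04 h

A: H_s = arccos(−tan 40.5° · tan -13.3°) = 78.35°, so 2H_s/15 = 10.4467 h.
B: H_s = arccos(−tan -14.7° · tan -13.7°) = 93.67°, so 2H_s/15 = 12.4893 h.
A − B = 10.4467 − 12.4893 = -2.0426 h.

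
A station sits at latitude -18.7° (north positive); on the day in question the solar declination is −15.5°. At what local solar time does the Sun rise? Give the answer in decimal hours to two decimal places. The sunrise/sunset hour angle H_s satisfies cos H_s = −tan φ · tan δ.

cos H_s = −tan(-18.7°) · tan(-15.5°) = -0.0939, so H_s = arccos(-0.0939) = 95.39°.
Sunrise is at 12 − H_s/15 = 12 − 6.359 = 5.641 h local solar time.

5.64 h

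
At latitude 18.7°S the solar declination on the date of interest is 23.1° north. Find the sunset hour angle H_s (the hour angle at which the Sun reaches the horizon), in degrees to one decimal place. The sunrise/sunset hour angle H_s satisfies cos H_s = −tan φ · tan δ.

81.7°

−tan φ tan δ = −(-0.3385)(0.4265) = 0.1444; H_s = arccos(0.1444) = 81.70°.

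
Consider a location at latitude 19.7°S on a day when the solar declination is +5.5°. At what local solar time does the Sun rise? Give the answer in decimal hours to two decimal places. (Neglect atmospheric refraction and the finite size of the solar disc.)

−tan φ tan δ = −(-0.3581)(0.0963) = 0.0345; H_s = arccos(0.0345) = 88.02°.
Sunrise is at 12 − H_s/15 = 12 − 5.868 = 6.132 h local solar time.

6.13 h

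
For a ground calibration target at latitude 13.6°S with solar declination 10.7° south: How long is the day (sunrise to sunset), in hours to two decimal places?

12.35 hours

−tan φ tan δ = −(-0.2419)(-0.1890) = -0.0457; H_s = arccos(-0.0457) = 92.62°.
Day length = 2 H_s / 15° h⁻¹ = 185.24° / 15 = 12.349 h.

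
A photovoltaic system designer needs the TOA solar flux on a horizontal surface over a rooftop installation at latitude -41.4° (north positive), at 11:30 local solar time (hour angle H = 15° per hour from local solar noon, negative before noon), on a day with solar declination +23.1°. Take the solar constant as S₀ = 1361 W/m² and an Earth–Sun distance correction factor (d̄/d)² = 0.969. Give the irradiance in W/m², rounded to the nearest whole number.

Hour angle H = 15° × (11.5 − 12) = -7.50°.
cos θ_z = sin(-41.4°) sin(23.1°) + cos(-41.4°) cos(23.1°) cos(-7.50°) = -0.2595 + 0.6841 = 0.4246.
Top-of-atmosphere irradiance = S₀ (d̄/d)² cos θ_z = 1361 × 0.969 × 0.4246 = 559.97 W/m².

560 W/m²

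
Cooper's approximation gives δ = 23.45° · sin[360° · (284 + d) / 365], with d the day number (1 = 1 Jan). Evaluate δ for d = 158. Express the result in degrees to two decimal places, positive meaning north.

360 × (284 + 158) / 365 = 435.945°; sin(435.945°) = 0.9701.
δ = 23.45 × 0.9701 = 22.749° ≈ +22.75°.

+22.75°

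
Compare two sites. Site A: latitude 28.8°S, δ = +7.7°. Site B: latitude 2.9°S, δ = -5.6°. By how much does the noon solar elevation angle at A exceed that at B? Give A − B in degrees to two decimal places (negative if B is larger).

A: 90° − |-28.8 − (7.7)| = 53.50°.
B: 90° − |-2.9 − (-5.6)| = 87.30°.
A − B = 53.50 − 87.30 = -33.80°.

-33.80°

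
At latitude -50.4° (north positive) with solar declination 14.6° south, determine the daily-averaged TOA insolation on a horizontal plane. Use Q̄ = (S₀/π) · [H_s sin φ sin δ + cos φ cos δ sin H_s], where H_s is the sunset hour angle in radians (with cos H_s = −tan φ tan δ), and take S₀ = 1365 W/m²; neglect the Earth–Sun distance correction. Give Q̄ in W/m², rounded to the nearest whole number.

The sunset hour angle satisfies cos H_s = −tan φ tan δ = -0.3149, giving H_s = 108.35°. In radians, H_s = 1.8911.
H_s sin φ sin δ = 1.8911 × -0.7705 × -0.2521 = 0.3673.
cos φ cos δ sin H_s = 0.6374 × 0.9677 × 0.9491 = 0.5854.
Q̄ = (1365/π) × (0.3673 + 0.5854) = 434.49 × 0.9527 = 413.94 W/m².

414 W/m²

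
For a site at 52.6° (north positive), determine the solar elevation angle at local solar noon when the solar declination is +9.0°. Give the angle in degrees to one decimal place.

46.4°

At local solar noon the hour angle is zero, so the elevation is 90° − |φ − δ| = 90° − |52.6° − (9.0°)| = 90° − 43.6° = 46.4°.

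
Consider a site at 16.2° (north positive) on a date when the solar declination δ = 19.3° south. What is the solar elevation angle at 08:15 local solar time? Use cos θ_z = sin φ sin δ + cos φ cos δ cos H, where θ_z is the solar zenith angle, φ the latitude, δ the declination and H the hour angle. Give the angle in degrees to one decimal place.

Hour angle H = 15° × (8.25 − 12) = -56.25°.
cos θ_z = sin φ sin δ + cos φ cos δ cos H = (0.2790)(-0.3305) + (0.9603)(0.9438)(0.5556) = 0.4113.
θ_z = arccos(0.4113) = 65.71°, so the elevation is 90° − 65.71° = 24.29°.

24.3°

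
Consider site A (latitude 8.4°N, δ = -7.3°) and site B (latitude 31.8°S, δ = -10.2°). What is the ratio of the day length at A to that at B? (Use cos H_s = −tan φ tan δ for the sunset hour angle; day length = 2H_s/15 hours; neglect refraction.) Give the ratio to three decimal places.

A: H_s = arccos(−tan 8.4° · tan -7.3°) = 88.92°, so 2H_s/15 = 11.8560 h.
B: H_s = arccos(−tan -31.8° · tan -10.2°) = 96.41°, so 2H_s/15 = 12.8547 h.
Ratio A/B = 11.8560 / 12.8547 = 0.9223.

0.922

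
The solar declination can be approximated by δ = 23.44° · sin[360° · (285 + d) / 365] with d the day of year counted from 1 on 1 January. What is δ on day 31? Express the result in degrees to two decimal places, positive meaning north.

360 × (285 + 31) / 365 = 311.671°; sin(311.671°) = -0.7470.
δ = 23.44 × -0.7470 = -17.510° ≈ -17.51°.

-17.51°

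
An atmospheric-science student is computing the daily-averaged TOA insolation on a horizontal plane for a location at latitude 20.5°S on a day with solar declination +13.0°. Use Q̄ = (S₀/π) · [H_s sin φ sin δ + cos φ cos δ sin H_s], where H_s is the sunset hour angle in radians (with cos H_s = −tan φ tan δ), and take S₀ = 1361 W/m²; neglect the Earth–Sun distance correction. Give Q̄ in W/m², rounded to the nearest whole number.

cos H_s = −tan(-20.5°) · tan(13.0°) = 0.0863, so H_s = arccos(0.0863) = 85.05°. In radians, H_s = 1.4844.
H_s sin φ sin δ = 1.4844 × -0.3502 × 0.2250 = -0.1170.
cos φ cos δ sin H_s = 0.9367 × 0.9744 × 0.9963 = 0.9093.
Q̄ = (1361/π) × (-0.1170 + 0.9093) = 433.22 × 0.7923 = 343.24 W/m².

343 W/m²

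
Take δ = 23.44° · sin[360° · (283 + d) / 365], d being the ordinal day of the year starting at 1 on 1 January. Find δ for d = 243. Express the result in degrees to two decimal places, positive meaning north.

+8.48°

360 × (283 + 243) / 365 = 518.795°; sin(518.795°) = 0.3617.
δ = 23.44 × 0.3617 = 8.478° ≈ +8.48°.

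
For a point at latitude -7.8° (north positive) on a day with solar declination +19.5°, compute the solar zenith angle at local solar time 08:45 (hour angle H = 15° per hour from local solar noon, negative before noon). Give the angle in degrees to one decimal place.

55.2°

Hour angle H = 15° × (8.75 − 12) = -48.75°.
cos θ_z = sin(-7.8°) sin(19.5°) + cos(-7.8°) cos(19.5°) cos(-48.75°) = -0.0453 + 0.6158 = 0.5705.
θ_z = arccos(0.5705) = 55.21°.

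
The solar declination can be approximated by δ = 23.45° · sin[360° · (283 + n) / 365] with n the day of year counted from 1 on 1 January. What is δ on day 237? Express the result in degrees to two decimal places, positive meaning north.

+10.69°

360 × (283 + 237) / 365 = 512.877°; sin(512.877°) = 0.4559.
δ = 23.45 × 0.4559 = 10.691° ≈ +10.69°.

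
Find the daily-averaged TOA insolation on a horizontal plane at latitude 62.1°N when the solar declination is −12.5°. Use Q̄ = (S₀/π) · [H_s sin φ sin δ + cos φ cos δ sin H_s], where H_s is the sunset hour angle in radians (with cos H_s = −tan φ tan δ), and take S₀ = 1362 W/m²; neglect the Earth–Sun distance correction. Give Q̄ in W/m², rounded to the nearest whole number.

85 W/m²

cos H_s = −tan(62.1°) · tan(-12.5°) = 0.4187, so H_s = arccos(0.4187) = 65.25°. In radians, H_s = 1.1388.
H_s sin φ sin δ = 1.1388 × 0.8838 × -0.2164 = -0.2178.
cos φ cos δ sin H_s = 0.4679 × 0.9763 × 0.9081 = 0.4148.
Q̄ = (1362/π) × (-0.2178 + 0.4148) = 433.54 × 0.1970 = 85.41 W/m².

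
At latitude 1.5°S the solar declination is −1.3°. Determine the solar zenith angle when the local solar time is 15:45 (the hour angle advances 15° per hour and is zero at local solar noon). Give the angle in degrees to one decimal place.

Hour angle H = 15° × (15.75 − 12) = 56.25°.
cos θ_z = sin(-1.5°) sin(-1.3°) + cos(-1.5°) cos(-1.3°) cos(56.25°) = 0.0006 + 0.5552 = 0.5558.
θ_z = arccos(0.5558) = 56.23°.

56.2°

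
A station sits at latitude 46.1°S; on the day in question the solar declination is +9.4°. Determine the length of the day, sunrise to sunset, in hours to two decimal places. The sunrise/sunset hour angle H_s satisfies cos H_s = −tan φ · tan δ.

−tan φ tan δ = −(-1.0392)(0.1655) = 0.1720; H_s = arccos(0.1720) = 80.10°.
Day length = 2 H_s / 15° h⁻¹ = 160.20° / 15 = 10.680 h.

10.68 hours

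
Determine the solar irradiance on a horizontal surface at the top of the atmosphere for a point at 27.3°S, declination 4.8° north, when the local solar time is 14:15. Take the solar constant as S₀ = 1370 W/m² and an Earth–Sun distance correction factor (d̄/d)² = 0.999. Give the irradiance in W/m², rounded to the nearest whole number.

955 W/m²

Hour angle H = 15° × (14.25 − 12) = 33.75°.
With φ = -27.3°, δ = 4.8°, H = 33.75°: sin φ sin δ = -0.0384, cos φ cos δ cos H = 0.7363, so cos θ_z = 0.6979.
Top-of-atmosphere irradiance = S₀ (d̄/d)² cos θ_z = 1370 × 0.999 × 0.6979 = 955.17 W/m².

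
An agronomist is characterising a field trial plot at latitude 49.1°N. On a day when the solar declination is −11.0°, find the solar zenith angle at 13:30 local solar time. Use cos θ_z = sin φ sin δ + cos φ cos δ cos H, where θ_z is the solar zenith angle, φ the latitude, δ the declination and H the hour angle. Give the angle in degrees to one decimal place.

Hour angle H = 15° × (13.5 − 12) = 22.50°.
cos θ_z = sin φ sin δ + cos φ cos δ cos H = (0.7559)(-0.1908) + (0.6547)(0.9816)(0.9239) = 0.4495.
θ_z = arccos(0.4495) = 63.29°.

63.3°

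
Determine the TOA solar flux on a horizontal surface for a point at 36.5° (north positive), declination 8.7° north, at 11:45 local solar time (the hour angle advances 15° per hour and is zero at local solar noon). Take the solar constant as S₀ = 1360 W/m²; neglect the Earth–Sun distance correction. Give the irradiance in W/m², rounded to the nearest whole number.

Hour angle H = 15° × (11.75 − 12) = -3.75°.
cos θ_z = sin φ sin δ + cos φ cos δ cos H = (0.5948)(0.1513) + (0.8039)(0.9885)(0.9979) = 0.8830.
Top-of-atmosphere irradiance = S₀ cos θ_z = 1360 × 0.8830 = 1200.88 W/m².

1201 W/m²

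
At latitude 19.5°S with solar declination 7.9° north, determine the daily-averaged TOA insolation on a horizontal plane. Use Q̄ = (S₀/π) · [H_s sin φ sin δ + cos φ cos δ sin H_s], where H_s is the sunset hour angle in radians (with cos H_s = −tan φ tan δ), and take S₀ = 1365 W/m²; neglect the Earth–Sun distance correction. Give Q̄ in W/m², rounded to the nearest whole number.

cos H_s = −tan(-19.5°) · tan(7.9°) = 0.0491, so H_s = arccos(0.0491) = 87.19°. In radians, H_s = 1.5218.
H_s sin φ sin δ = 1.5218 × -0.3338 × 0.1374 = -0.0698.
cos φ cos δ sin H_s = 0.9426 × 0.9905 × 0.9988 = 0.9325.
Q̄ = (1365/π) × (-0.0698 + 0.9325) = 434.49 × 0.8627 = 374.83 W/m².

375 W/m²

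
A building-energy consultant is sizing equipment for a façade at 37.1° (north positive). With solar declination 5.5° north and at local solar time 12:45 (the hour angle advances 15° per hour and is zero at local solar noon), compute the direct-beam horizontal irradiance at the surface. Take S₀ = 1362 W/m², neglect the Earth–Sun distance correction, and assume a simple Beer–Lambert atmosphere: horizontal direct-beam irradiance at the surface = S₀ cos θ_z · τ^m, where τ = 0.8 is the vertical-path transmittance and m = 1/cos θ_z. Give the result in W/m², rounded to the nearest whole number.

Hour angle H = 15° × (12.75 − 12) = 11.25°.
cos θ_z = sin φ sin δ + cos φ cos δ cos H = (0.6032)(0.0958) + (0.7976)(0.9954)(0.9808) = 0.8365.
Air mass m = 1/cos θ_z = 1/0.8365 = 1.195; τ^m = 0.8^1.195 = 0.7659.
Surface direct beam = 1362 × 0.8365 × 0.7659 = 872.60 W/m².

873 W/m²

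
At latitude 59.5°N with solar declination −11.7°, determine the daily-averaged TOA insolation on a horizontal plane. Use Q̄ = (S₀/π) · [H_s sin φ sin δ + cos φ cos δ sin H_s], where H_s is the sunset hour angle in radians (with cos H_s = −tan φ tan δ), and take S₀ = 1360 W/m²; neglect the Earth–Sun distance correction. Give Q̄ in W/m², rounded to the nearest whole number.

110 W/m²

−tan φ tan δ = −(1.6977)(-0.2071) = 0.3516; H_s = arccos(0.3516) = 69.41°. In radians, H_s = 1.2114.
H_s sin φ sin δ = 1.2114 × 0.8616 × -0.2028 = -0.2117.
cos φ cos δ sin H_s = 0.5075 × 0.9792 × 0.9361 = 0.4652.
Q̄ = (1360/π) × (-0.2117 + 0.4652) = 432.90 × 0.2535 = 109.74 W/m².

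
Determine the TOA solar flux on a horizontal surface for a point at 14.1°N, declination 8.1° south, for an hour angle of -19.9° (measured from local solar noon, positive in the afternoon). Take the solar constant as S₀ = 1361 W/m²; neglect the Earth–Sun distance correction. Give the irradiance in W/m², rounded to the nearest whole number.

cos θ_z = sin(14.1°) sin(-8.1°) + cos(14.1°) cos(-8.1°) cos(-19.90°) = -0.0343 + 0.9029 = 0.8686.
Top-of-atmosphere irradiance = S₀ cos θ_z = 1361 × 0.8686 = 1182.16 W/m².

1182 W/m²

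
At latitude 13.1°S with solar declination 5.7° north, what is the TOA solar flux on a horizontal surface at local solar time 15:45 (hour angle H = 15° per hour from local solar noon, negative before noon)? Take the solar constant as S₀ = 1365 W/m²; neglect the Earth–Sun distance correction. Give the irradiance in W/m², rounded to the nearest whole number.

Hour angle H = 15° × (15.75 − 12) = 56.25°.
cos θ_z = sin(-13.1°) sin(5.7°) + cos(-13.1°) cos(5.7°) cos(56.25°) = -0.0225 + 0.5384 = 0.5159.
Top-of-atmosphere irradiance = S₀ cos θ_z = 1365 × 0.5159 = 704.20 W/m².

704 W/m²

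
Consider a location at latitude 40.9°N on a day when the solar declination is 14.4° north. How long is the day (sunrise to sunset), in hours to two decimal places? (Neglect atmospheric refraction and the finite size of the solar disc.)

13.71 hours

−tan φ tan δ = −(0.8662)(0.2568) = -0.2224; H_s = arccos(-0.2224) = 102.85°.
Day length = 2 H_s / 15° h⁻¹ = 205.70° / 15 = 13.713 h.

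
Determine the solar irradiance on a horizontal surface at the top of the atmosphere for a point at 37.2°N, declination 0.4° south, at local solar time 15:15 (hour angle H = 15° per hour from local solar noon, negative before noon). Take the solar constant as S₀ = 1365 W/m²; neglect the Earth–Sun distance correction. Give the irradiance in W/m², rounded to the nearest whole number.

Hour angle H = 15° × (15.25 − 12) = 48.75°.
cos θ_z = sin φ sin δ + cos φ cos δ cos H = (0.6046)(-0.0070) + (0.7965)(1.0000)(0.6593) = 0.5209.
Top-of-atmosphere irradiance = S₀ cos θ_z = 1365 × 0.5209 = 711.03 W/m².

711 W/m²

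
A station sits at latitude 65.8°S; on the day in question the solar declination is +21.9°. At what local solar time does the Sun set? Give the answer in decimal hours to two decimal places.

13.77 h

cos H_s = −tan(-65.8°) · tan(21.9°) = 0.8945, so H_s = arccos(0.8945) = 26.56°.
Sunset is at 12 + H_s/15 = 12 + 1.771 = 13.771 h local solar time.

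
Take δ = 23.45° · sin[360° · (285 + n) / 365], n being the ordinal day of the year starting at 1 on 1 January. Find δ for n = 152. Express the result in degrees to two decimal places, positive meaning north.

360 × (285 + 152) / 365 = 431.014°; sin(431.014°) = 0.9456.
δ = 23.45 × 0.9456 = 22.174° ≈ +22.17°.

+22.17°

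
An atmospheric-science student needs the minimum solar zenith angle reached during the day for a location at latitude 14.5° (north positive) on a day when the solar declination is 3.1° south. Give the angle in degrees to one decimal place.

At local solar noon the hour angle is zero, so the zenith angle is |φ − δ| = |14.5° − (-3.1°)| = 17.6°.

17.6°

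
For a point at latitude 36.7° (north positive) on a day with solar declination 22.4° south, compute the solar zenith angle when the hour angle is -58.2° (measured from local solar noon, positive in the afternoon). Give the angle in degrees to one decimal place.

80.6°

With φ = 36.7°, δ = -22.4°, H = -58.20°: sin φ sin δ = -0.2277, cos φ cos δ cos H = 0.3906, so cos θ_z = 0.1629.
θ_z = arccos(0.1629) = 80.62°.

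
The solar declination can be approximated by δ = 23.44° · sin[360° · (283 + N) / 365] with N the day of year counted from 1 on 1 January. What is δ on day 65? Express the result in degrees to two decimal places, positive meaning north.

-6.76°

360 × (283 + 65) / 365 = 343.233°; sin(343.233°) = -0.2885.
δ = 23.44 × -0.2885 = -6.762° ≈ -6.76°.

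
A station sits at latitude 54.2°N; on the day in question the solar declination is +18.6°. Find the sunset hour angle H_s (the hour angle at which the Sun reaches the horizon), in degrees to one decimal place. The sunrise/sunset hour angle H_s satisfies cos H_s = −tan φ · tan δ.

cos H_s = −tan(54.2°) · tan(18.6°) = -0.4666, so H_s = arccos(-0.4666) = 117.81°.

117.8°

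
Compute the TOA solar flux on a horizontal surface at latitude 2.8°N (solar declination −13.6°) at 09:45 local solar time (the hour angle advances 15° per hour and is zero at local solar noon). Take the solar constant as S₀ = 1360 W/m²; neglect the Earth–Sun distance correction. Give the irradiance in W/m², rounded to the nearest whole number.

1082 W/m²

Hour angle H = 15° × (9.75 − 12) = -33.75°.
cos θ_z = sin(2.8°) sin(-13.6°) + cos(2.8°) cos(-13.6°) cos(-33.75°) = -0.0115 + 0.8072 = 0.7957.
Top-of-atmosphere irradiance = S₀ cos θ_z = 1360 × 0.7957 = 1082.15 W/m².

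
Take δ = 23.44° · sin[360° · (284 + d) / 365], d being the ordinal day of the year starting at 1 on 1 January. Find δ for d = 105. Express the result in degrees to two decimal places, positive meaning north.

+9.41°

360 × (284 + 105) / 365 = 383.671°; sin(383.671°) = 0.4015.
δ = 23.44 × 0.4015 = 9.411° ≈ +9.41°.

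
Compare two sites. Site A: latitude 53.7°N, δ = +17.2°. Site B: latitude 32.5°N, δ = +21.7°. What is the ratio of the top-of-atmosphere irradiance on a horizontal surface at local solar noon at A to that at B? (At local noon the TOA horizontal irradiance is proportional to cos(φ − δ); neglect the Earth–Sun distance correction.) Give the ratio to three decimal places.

0.818

A: cos θ_z = cos(53.7° − (17.2°)) = 0.8039.
B: cos θ_z = cos(32.5° − (21.7°)) = 0.9823.
Ratio A/B = 0.8039 / 0.9823 = 0.8184.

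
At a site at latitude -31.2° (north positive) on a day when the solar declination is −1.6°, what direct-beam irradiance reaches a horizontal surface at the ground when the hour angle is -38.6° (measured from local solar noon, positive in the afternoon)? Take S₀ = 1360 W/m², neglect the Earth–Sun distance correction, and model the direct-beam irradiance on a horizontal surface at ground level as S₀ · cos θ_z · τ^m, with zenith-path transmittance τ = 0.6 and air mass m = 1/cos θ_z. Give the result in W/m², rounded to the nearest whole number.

cos θ_z = sin(-31.2°) sin(-1.6°) + cos(-31.2°) cos(-1.6°) cos(-38.60°) = 0.0145 + 0.6682 = 0.6827.
Air mass m = 1/cos θ_z = 1/0.6827 = 1.465; τ^m = 0.6^1.465 = 0.4731.
Surface direct beam = 1360 × 0.6827 × 0.4731 = 439.26 W/m².

439 W/m²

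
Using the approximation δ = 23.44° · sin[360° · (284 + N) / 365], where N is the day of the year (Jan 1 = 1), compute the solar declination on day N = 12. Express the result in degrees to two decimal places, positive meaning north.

-21.74°

360 × (284 + 12) / 365 = 291.945°; sin(291.945°) = -0.9275.
δ = 23.44 × -0.9275 = -21.741° ≈ -21.74°.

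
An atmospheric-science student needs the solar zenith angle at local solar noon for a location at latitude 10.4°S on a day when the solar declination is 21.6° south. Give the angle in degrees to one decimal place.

At local solar noon the hour angle is zero, so the zenith angle is |φ − δ| = |-10.4° − (-21.6°)| = 11.2°.

11.2°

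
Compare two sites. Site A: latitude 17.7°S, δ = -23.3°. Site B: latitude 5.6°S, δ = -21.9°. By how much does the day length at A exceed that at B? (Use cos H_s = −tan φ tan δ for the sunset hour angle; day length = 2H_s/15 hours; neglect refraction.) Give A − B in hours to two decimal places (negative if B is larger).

A: H_s = arccos(−tan -17.7° · tan -23.3°) = 97.90°, so 2H_s/15 = 13.0533 h.
B: H_s = arccos(−tan -5.6° · tan -21.9°) = 92.26°, so 2H_s/15 = 12.3013 h.
A − B = 13.0533 − 12.3013 = 0.7520 h.

+0.75 h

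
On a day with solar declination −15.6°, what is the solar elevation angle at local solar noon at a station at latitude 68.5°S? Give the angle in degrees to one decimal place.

At local solar noon the hour angle is zero, so the elevation is 90° − |φ − δ| = 90° − |-68.5° − (-15.6°)| = 90° − 52.9° = 37.1°.

37.1°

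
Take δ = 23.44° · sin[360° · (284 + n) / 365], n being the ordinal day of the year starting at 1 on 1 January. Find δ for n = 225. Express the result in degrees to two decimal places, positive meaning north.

+14.42°

360 × (284 + 225) / 365 = 502.027°; sin(502.027°) = 0.6153.
δ = 23.44 × 0.6153 = 14.423° ≈ +14.42°.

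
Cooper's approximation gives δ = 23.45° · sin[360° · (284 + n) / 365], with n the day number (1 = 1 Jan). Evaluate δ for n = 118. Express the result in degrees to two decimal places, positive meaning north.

+13.95°

360 × (284 + 118) / 365 = 396.493°; sin(396.493°) = 0.5947.
δ = 23.45 × 0.5947 = 13.946° ≈ +13.95°.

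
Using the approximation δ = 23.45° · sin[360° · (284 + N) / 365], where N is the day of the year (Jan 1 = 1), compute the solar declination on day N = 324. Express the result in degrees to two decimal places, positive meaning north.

-20.24°

360 × (284 + 324) / 365 = 599.671°; sin(599.671°) = -0.8631.
δ = 23.45 × -0.8631 = -20.240° ≈ -20.24°.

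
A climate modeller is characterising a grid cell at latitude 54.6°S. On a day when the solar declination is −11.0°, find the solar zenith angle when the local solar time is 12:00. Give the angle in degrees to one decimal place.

Hour angle H = 15° × (12 − 12) = 0.00°.
cos θ_z = sin(-54.6°) sin(-11.0°) + cos(-54.6°) cos(-11.0°) cos(0.00°) = 0.1555 + 0.5686 = 0.7241.
θ_z = arccos(0.7241) = 43.61°.

43.6°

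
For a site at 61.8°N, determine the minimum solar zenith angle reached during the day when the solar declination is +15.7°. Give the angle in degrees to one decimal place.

46.1°

At local solar noon the hour angle is zero, so the zenith angle is |φ − δ| = |61.8° − (15.7°)| = 46.1°.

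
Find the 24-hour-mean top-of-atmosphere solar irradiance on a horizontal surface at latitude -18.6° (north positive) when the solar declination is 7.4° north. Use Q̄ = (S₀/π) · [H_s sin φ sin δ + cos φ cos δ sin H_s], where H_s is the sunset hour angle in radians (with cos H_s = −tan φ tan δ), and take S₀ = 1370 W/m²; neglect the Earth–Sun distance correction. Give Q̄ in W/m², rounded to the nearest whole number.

382 W/m²

cos H_s = −tan(-18.6°) · tan(7.4°) = 0.0437, so H_s = arccos(0.0437) = 87.50°. In radians, H_s = 1.5272.
H_s sin φ sin δ = 1.5272 × -0.3190 × 0.1288 = -0.0627.
cos φ cos δ sin H_s = 0.9478 × 0.9917 × 0.9990 = 0.9390.
Q̄ = (1370/π) × (-0.0627 + 0.9390) = 436.08 × 0.8763 = 382.14 W/m².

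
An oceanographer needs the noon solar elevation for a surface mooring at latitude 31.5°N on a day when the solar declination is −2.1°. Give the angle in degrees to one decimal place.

At local solar noon the hour angle is zero, so the elevation is 90° − |φ − δ| = 90° − |31.5° − (-2.1°)| = 90° − 33.6° = 56.4°.

56.4°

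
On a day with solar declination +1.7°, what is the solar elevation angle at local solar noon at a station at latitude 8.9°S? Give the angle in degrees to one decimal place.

At local solar noon the hour angle is zero, so the elevation is 90° − |φ − δ| = 90° − |-8.9° − (1.7°)| = 90° − 10.6° = 79.4°.

79.4°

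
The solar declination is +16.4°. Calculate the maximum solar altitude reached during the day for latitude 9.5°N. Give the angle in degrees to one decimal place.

83.1°

At local solar noon the hour angle is zero, so the elevation is 90° − |φ − δ| = 90° − |9.5° − (16.4°)| = 90° − 6.9° = 83.1°.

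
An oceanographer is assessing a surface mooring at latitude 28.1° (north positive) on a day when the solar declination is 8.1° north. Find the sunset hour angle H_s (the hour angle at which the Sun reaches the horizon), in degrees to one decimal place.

The sunset hour angle satisfies cos H_s = −tan φ tan δ = -0.0760, giving H_s = 94.36°.

94.4°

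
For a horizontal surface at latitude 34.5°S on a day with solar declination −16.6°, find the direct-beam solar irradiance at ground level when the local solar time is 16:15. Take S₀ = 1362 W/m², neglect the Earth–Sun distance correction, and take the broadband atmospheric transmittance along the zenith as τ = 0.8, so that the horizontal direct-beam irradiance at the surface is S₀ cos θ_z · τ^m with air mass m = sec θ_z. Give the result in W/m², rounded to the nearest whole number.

450 W/m²

Hour angle H = 15° × (16.25 − 12) = 63.75°.
With φ = -34.5°, δ = -16.6°, H = 63.75°: sin φ sin δ = 0.1618, cos φ cos δ cos H = 0.3493, so cos θ_z = 0.5111.
Air mass m = 1/cos θ_z = 1/0.5111 = 1.957; τ^m = 0.8^1.957 = 0.6462.
Surface direct beam = 1362 × 0.5111 × 0.6462 = 449.83 W/m².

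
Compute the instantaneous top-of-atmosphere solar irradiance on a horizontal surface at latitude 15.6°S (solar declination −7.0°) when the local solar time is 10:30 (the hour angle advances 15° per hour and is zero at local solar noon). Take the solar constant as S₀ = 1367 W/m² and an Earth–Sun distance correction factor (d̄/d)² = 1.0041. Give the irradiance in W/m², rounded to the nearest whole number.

Hour angle H = 15° × (10.5 − 12) = -22.50°.
cos θ_z = sin φ sin δ + cos φ cos δ cos H = (-0.2689)(-0.1219) + (0.9632)(0.9925)(0.9239) = 0.9160.
Top-of-atmosphere irradiance = S₀ (d̄/d)² cos θ_z = 1367 × 1.0041 × 0.9160 = 1257.31 W/m².

1257 W/m²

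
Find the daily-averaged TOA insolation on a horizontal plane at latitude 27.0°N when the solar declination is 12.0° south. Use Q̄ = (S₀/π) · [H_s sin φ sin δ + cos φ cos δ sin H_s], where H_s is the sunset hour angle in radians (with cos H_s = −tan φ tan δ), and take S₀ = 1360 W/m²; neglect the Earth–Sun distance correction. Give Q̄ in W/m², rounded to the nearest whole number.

315 W/m²

−tan φ tan δ = −(0.5095)(-0.2126) = 0.1083; H_s = arccos(0.1083) = 83.78°. In radians, H_s = 1.4622.
H_s sin φ sin δ = 1.4622 × 0.4540 × -0.2079 = -0.1380.
cos φ cos δ sin H_s = 0.8910 × 0.9781 × 0.9941 = 0.8663.
Q̄ = (1360/π) × (-0.1380 + 0.8663) = 432.90 × 0.7283 = 315.28 W/m².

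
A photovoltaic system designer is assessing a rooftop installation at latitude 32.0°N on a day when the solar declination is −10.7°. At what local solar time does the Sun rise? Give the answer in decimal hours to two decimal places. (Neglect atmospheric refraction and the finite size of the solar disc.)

6.45 h

cos H_s = −tan(32.0°) · tan(-10.7°) = 0.1181, so H_s = arccos(0.1181) = 83.22°.
Sunrise is at 12 − H_s/15 = 12 − 5.548 = 6.452 h local solar time.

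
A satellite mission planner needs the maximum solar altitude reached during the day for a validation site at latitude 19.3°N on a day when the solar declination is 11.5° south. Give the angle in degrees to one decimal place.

At local solar noon the hour angle is zero, so the elevation is 90° − |φ − δ| = 90° − |19.3° − (-11.5°)| = 90° − 30.8° = 59.2°.

59.2°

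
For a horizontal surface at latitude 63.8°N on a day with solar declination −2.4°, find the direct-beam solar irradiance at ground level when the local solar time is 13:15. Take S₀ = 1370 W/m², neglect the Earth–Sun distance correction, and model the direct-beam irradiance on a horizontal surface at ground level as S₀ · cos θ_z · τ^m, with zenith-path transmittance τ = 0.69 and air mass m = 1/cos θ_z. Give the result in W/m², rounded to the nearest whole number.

196 W/m²

Hour angle H = 15° × (13.25 − 12) = 18.75°.
With φ = 63.8°, δ = -2.4°, H = 18.75°: sin φ sin δ = -0.0376, cos φ cos δ cos H = 0.4177, so cos θ_z = 0.3801.
Air mass m = 1/cos θ_z = 1/0.3801 = 2.631; τ^m = 0.69^2.631 = 0.3767.
Surface direct beam = 1370 × 0.3801 × 0.3767 = 196.16 W/m².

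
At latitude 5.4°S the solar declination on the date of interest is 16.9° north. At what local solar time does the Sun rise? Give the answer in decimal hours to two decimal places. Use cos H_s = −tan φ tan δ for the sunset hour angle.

6.11 h

The sunset hour angle satisfies cos H_s = −tan φ tan δ = 0.0287, giving H_s = 88.36°.
Sunrise is at 12 − H_s/15 = 12 − 5.891 = 6.109 h local solar time.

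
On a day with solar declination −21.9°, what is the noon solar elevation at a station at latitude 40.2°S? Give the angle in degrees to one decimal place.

At local solar noon the hour angle is zero, so the elevation is 90° − |φ − δ| = 90° − |-40.2° − (-21.9°)| = 90° − 18.3° = 71.7°.

71.7°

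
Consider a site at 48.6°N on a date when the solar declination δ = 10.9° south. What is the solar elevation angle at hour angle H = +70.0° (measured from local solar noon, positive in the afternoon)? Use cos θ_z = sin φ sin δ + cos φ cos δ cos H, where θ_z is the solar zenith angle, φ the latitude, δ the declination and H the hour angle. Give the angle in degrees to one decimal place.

4.6°

cos θ_z = sin(48.6°) sin(-10.9°) + cos(48.6°) cos(-10.9°) cos(70.00°) = -0.1418 + 0.2221 = 0.0803.
θ_z = arccos(0.0803) = 85.39°, so the elevation is 90° − 85.39° = 4.61°.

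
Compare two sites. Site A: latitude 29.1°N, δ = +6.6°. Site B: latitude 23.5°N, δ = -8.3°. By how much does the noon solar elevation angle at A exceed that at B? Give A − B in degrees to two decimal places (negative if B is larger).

+9.30°

A: 90° − |29.1 − (6.6)| = 67.50°.
B: 90° − |23.5 − (-8.3)| = 58.20°.
A − B = 67.50 − 58.20 = 9.30°.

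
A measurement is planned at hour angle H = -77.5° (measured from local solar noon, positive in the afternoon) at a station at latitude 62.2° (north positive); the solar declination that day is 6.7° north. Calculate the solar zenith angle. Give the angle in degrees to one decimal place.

78.3°

cos θ_z = sin φ sin δ + cos φ cos δ cos H = (0.8846)(0.1167) + (0.4664)(0.9932)(0.2164) = 0.2035.
θ_z = arccos(0.2035) = 78.26°.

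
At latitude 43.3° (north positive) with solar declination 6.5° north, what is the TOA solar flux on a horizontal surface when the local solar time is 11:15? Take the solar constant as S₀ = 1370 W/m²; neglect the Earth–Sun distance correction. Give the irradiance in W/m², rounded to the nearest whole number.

1078 W/m²

Hour angle H = 15° × (11.25 − 12) = -11.25°.
With φ = 43.3°, δ = 6.5°, H = -11.25°: sin φ sin δ = 0.0776, cos φ cos δ cos H = 0.7092, so cos θ_z = 0.7868.
Top-of-atmosphere irradiance = S₀ cos θ_z = 1370 × 0.7868 = 1077.92 W/m².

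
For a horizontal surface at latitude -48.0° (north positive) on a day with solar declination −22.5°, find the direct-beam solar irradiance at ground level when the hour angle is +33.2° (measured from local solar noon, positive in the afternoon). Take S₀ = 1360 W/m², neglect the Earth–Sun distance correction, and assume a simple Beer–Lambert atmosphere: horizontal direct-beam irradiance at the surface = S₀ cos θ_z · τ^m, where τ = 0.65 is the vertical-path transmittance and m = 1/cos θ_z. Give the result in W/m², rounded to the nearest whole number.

cos θ_z = sin φ sin δ + cos φ cos δ cos H = (-0.7431)(-0.3827) + (0.6691)(0.9239)(0.8368) = 0.8017.
Air mass m = 1/cos θ_z = 1/0.8017 = 1.247; τ^m = 0.65^1.247 = 0.5844.
Surface direct beam = 1360 × 0.8017 × 0.5844 = 637.18 W/m².

637 W/m²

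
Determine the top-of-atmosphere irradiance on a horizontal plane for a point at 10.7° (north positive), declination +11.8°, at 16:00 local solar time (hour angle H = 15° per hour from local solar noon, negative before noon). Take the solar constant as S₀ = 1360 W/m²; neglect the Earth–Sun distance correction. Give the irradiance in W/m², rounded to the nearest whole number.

Hour angle H = 15° × (16 − 12) = 60.00°.
cos θ_z = sin φ sin δ + cos φ cos δ cos H = (0.1857)(0.2045) + (0.9826)(0.9789)(0.5000) = 0.5189.
Top-of-atmosphere irradiance = S₀ cos θ_z = 1360 × 0.5189 = 705.70 W/m².

706 W/m²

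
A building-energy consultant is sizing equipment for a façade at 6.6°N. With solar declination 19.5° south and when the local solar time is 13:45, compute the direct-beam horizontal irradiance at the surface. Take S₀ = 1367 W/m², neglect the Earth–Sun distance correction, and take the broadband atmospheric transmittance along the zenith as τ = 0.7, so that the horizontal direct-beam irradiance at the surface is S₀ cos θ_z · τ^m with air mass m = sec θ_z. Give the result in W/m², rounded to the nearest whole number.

702 W/m²

Hour angle H = 15° × (13.75 − 12) = 26.25°.
With φ = 6.6°, δ = -19.5°, H = 26.25°: sin φ sin δ = -0.0384, cos φ cos δ cos H = 0.8398, so cos θ_z = 0.8014.
Air mass m = 1/cos θ_z = 1/0.8014 = 1.248; τ^m = 0.7^1.248 = 0.6407.
Surface direct beam = 1367 × 0.8014 × 0.6407 = 701.90 W/m².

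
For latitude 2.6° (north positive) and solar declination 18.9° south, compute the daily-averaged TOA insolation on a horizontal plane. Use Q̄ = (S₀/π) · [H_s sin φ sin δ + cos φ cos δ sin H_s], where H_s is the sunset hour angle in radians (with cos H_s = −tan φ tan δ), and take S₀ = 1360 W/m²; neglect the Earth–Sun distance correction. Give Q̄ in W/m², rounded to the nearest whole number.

cos H_s = −tan(2.6°) · tan(-18.9°) = 0.0155, so H_s = arccos(0.0155) = 89.11°. In radians, H_s = 1.5553.
H_s sin φ sin δ = 1.5553 × 0.0454 × -0.3239 = -0.0229.
cos φ cos δ sin H_s = 0.9990 × 0.9461 × 0.9999 = 0.9451.
Q̄ = (1360/π) × (-0.0229 + 0.9451) = 432.90 × 0.9222 = 399.22 W/m².

399 W/m²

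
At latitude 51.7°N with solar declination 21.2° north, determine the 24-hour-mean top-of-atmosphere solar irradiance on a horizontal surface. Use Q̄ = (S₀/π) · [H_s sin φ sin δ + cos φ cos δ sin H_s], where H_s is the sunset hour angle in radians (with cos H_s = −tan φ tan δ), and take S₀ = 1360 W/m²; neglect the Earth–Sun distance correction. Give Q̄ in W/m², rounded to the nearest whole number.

The sunset hour angle satisfies cos H_s = −tan φ tan δ = -0.4911, giving H_s = 119.41°. In radians, H_s = 2.0841.
H_s sin φ sin δ = 2.0841 × 0.7848 × 0.3616 = 0.5914.
cos φ cos δ sin H_s = 0.6198 × 0.9323 × 0.8711 = 0.5034.
Q̄ = (1360/π) × (0.5914 + 0.5034) = 432.90 × 1.0948 = 473.94 W/m².

474 W/m²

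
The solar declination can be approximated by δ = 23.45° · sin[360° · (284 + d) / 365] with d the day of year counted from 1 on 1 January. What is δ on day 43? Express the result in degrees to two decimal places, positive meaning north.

360 × (284 + 43) / 365 = 322.521°; sin(322.521°) = -0.6085.
δ = 23.45 × -0.6085 = -14.269° ≈ -14.27°.

-14.27°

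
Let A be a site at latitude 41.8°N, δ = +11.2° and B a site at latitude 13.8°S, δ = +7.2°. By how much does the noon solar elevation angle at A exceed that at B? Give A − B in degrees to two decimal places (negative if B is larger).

-9.60°

A: 90° − |41.8 − (11.2)| = 59.40°.
B: 90° − |-13.8 − (7.2)| = 69.00°.
A − B = 59.40 − 69.00 = -9.60°.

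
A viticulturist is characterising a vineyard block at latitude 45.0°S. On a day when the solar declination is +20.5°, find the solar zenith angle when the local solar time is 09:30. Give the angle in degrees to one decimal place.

73.9°

Hour angle H = 15° × (9.5 − 12) = -37.50°.
With φ = -45.0°, δ = 20.5°, H = -37.50°: sin φ sin δ = -0.2476, cos φ cos δ cos H = 0.5255, so cos θ_z = 0.2779.
θ_z = arccos(0.2779) = 73.87°.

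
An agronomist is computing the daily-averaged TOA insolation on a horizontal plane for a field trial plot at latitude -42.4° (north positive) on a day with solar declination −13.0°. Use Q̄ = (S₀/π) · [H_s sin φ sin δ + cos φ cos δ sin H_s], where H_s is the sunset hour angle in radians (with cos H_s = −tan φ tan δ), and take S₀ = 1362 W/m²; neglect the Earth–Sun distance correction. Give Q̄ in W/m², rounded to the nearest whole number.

−tan φ tan δ = −(-0.9131)(-0.2309) = -0.2108; H_s = arccos(-0.2108) = 102.17°. In radians, H_s = 1.7832.
H_s sin φ sin δ = 1.7832 × -0.6743 × -0.2250 = 0.2705.
cos φ cos δ sin H_s = 0.7385 × 0.9744 × 0.9775 = 0.7034.
Q̄ = (1362/π) × (0.2705 + 0.7034) = 433.54 × 0.9739 = 422.22 W/m².

422 W/m²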